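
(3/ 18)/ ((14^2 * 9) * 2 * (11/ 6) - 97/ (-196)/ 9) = 294/ 11409649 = 0.00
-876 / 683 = -1.28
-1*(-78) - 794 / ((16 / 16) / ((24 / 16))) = -1113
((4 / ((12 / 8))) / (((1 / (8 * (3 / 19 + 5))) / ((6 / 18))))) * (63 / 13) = 43904 / 247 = 177.75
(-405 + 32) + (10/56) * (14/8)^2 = -23837/64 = -372.45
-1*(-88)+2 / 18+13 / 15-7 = 3689 / 45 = 81.98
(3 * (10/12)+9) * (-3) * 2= -69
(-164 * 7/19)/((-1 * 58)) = 574/551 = 1.04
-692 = -692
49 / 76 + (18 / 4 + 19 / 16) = 1925 / 304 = 6.33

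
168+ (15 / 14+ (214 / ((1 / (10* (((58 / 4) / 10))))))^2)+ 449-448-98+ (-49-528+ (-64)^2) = 134850801 / 14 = 9632200.07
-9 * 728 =-6552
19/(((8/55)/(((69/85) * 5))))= 72105/136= 530.18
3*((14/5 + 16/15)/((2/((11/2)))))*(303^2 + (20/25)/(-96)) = 3514448201/1200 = 2928706.83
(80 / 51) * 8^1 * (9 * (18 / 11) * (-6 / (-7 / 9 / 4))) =7464960 / 1309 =5702.80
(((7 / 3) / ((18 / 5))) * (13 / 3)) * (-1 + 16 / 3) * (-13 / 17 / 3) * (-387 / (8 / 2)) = 3306485 / 11016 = 300.15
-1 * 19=-19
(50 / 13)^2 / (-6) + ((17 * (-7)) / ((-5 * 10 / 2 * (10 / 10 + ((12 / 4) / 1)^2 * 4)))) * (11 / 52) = -4573949 / 1875900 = -2.44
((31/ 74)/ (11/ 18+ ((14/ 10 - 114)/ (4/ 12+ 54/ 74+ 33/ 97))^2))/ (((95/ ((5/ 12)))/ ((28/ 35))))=106151074665/ 465023889315907139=0.00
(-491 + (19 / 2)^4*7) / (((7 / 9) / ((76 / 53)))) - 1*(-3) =154655313 / 1484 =104215.17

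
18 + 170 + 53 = 241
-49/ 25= -1.96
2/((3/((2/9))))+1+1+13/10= 3.45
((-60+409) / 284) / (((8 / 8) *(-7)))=-349 / 1988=-0.18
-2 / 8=-1 / 4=-0.25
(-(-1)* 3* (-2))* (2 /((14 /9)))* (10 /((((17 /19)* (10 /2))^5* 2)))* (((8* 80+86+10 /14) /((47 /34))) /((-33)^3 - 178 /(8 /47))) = 5441435544816 /17783974782783125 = 0.00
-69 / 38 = -1.82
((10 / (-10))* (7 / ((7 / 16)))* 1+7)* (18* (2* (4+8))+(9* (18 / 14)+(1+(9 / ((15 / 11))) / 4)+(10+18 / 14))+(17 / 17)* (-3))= -572679 / 140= -4090.56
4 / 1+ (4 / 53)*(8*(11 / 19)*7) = 6492 / 1007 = 6.45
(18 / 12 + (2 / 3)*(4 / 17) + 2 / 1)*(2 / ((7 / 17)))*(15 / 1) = 1865 / 7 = 266.43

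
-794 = -794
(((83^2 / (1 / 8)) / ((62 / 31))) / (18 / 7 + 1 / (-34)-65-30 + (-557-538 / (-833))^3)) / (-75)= 31855261603144 / 14930710427909304675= 0.00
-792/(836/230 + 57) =-91080/6973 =-13.06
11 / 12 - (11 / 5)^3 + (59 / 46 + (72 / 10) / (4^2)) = -68989 / 8625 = -8.00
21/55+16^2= 14101/55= 256.38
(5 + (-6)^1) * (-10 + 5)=5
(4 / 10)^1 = 2 / 5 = 0.40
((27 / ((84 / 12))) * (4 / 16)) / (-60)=-0.02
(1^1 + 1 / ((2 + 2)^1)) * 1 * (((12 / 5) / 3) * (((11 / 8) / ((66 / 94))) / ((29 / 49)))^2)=5303809 / 484416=10.95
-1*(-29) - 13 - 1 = 15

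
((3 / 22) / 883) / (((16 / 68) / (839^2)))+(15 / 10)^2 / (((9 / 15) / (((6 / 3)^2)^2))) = 40562211 / 77704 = 522.01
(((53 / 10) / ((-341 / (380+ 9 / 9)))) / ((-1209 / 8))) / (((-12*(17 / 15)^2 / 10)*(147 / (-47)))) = 15817850 / 1946047103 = 0.01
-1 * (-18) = 18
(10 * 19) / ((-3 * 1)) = -190 / 3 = -63.33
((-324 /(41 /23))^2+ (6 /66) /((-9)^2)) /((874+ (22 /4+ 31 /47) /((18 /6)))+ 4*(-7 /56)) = 2325526373615 /61634774421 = 37.73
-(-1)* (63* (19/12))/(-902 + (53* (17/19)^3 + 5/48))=-4691556/40633471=-0.12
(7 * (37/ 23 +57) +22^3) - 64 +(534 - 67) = 263609/ 23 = 11461.26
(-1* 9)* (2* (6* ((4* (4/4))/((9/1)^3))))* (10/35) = -32/189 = -0.17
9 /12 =3 /4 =0.75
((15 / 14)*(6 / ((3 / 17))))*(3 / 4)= 765 / 28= 27.32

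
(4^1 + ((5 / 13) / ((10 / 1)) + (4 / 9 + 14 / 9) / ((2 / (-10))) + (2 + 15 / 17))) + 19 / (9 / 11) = 80129 / 3978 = 20.14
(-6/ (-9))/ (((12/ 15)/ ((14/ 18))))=35/ 54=0.65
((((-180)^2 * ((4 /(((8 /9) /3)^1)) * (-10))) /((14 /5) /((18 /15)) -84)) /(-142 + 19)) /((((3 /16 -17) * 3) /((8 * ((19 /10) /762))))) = 11819520 /68633467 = 0.17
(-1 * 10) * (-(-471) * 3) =-14130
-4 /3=-1.33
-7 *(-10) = 70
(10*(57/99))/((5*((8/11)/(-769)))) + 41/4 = -3622/3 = -1207.33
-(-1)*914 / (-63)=-914 / 63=-14.51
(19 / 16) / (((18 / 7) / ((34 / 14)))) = 323 / 288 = 1.12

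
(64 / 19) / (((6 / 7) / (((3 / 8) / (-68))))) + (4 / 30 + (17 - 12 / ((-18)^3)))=13432387 / 784890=17.11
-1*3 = -3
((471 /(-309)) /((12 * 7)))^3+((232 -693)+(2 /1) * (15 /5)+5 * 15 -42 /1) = -273314069996869 /647663663808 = -422.00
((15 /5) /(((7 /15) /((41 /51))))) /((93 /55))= 11275 /3689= 3.06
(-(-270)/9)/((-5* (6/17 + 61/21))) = -2142/1163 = -1.84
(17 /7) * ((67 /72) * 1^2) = 1139 /504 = 2.26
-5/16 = -0.31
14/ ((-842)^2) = 7/ 354482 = 0.00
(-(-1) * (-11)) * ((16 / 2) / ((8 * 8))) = -11 / 8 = -1.38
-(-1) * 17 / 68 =1 / 4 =0.25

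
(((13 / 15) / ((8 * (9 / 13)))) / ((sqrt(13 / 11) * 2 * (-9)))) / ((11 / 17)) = -221 * sqrt(143) / 213840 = -0.01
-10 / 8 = -5 / 4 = -1.25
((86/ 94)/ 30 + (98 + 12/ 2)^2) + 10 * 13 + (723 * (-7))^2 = 36130780513/ 1410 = 25624667.03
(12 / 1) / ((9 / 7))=28 / 3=9.33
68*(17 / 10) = 578 / 5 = 115.60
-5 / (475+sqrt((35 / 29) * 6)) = -13775 / 1308583+sqrt(6090) / 1308583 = -0.01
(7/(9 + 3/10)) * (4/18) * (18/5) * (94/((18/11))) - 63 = -23779/837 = -28.41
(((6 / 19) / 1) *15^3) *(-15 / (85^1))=-60750 / 323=-188.08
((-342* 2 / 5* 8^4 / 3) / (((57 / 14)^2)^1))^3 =-33115249535031967744 / 23149125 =-1430518412036.39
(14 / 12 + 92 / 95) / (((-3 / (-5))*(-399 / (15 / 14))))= -6085 / 636804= -0.01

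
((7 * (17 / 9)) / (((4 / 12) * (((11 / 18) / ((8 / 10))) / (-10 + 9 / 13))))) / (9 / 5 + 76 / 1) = -31416 / 5057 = -6.21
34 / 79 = 0.43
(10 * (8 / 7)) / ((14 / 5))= 200 / 49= 4.08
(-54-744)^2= 636804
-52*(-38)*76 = 150176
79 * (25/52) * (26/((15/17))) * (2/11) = 6715/33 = 203.48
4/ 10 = 2/ 5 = 0.40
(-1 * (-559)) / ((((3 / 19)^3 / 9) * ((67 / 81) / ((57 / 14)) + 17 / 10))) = 59008045590 / 87869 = 671545.66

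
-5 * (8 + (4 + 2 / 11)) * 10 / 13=-6700 / 143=-46.85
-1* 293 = -293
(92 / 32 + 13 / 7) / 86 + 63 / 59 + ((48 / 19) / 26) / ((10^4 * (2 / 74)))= 49268033117 / 43864730000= 1.12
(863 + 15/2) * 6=5223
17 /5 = 3.40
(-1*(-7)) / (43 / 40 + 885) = 280 / 35443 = 0.01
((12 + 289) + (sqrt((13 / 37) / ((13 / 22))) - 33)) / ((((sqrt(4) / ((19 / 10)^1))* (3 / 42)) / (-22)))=-392084 / 5 - 1463* sqrt(814) / 185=-78642.42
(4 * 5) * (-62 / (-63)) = 1240 / 63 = 19.68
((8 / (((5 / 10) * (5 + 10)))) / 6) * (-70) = -112 / 9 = -12.44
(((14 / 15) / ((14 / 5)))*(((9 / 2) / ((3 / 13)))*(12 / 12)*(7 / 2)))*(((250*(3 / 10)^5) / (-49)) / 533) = -243 / 459200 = -0.00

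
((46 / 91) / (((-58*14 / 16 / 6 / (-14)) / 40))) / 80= 1104 / 2639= 0.42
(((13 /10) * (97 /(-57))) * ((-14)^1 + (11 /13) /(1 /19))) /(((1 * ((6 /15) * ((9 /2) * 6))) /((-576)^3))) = 81302581.89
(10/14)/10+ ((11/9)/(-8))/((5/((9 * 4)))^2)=-2747/350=-7.85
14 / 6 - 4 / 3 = 1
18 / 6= 3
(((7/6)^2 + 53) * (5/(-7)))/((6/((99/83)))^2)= -1183985/771568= -1.53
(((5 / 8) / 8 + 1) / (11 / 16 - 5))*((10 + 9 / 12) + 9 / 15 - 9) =-47 / 80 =-0.59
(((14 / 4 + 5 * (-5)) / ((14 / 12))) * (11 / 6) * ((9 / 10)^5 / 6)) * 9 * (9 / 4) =-754114779 / 11200000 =-67.33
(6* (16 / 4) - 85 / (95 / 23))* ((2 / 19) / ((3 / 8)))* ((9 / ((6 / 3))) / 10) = 156 / 361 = 0.43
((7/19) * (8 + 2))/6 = 35/57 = 0.61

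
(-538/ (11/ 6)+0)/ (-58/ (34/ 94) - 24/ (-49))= 1344462/ 732413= 1.84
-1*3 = -3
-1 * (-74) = 74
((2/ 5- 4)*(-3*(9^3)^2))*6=172186884/ 5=34437376.80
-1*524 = -524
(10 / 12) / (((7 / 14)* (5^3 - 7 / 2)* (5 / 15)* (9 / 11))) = 0.05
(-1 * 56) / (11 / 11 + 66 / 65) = -3640 / 131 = -27.79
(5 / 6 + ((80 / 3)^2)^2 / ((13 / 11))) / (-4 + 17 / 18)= -180224351 / 1287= -140034.46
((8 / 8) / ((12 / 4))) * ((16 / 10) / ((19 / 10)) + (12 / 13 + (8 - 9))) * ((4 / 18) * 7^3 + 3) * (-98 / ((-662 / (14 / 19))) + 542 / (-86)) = -8359031611 / 66795469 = -125.14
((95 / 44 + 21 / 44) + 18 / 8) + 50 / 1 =2415 / 44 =54.89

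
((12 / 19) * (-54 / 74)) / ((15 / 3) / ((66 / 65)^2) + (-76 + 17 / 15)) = 7056720 / 1072054613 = 0.01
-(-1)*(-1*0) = 0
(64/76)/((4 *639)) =4/12141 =0.00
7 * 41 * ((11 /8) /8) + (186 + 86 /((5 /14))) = 152361 /320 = 476.13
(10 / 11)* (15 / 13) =150 / 143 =1.05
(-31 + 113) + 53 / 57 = 4727 / 57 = 82.93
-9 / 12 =-3 / 4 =-0.75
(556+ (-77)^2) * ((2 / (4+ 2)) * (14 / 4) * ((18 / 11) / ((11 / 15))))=2042775 / 121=16882.44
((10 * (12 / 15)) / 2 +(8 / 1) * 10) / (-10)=-42 / 5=-8.40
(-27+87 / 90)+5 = -21.03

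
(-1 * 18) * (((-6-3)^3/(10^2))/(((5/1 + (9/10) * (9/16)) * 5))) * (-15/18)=-17496/4405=-3.97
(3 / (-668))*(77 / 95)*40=-462 / 3173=-0.15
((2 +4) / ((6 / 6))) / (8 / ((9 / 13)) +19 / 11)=594 / 1315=0.45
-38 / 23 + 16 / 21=-430 / 483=-0.89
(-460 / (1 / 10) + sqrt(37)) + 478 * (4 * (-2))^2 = 25998.08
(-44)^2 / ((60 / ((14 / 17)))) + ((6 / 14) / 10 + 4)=109297 / 3570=30.62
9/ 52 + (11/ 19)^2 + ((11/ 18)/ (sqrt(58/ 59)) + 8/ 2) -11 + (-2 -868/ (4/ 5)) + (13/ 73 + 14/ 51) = -76390490701/ 69888156 + 11 * sqrt(3422)/ 1044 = -1092.42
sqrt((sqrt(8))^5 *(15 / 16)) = 2 *sqrt(15) *2^(3 / 4) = 13.03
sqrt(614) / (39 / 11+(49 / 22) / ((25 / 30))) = 55* sqrt(614) / 342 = 3.98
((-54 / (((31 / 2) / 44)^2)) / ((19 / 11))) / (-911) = 4599936 / 16633949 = 0.28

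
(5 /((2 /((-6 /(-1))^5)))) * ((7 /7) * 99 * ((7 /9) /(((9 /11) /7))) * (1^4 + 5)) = 76839840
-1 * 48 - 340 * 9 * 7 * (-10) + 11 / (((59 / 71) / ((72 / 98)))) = 214161.73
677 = 677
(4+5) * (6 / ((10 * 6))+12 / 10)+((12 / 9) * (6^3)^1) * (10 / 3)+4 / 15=29159 / 30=971.97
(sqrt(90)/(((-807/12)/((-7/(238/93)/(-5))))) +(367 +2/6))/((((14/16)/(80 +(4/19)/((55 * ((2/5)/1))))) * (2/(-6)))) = -7759008/77 +223941024 * sqrt(10)/33451495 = -100745.17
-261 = -261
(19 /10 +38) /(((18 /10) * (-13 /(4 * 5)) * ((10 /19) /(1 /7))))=-361 /39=-9.26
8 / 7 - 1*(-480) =3368 / 7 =481.14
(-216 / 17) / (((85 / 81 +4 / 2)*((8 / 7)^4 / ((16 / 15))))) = -1750329 / 671840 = -2.61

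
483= 483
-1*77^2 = -5929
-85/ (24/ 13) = -1105/ 24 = -46.04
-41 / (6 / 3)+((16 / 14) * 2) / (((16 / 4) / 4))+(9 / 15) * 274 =10233 / 70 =146.19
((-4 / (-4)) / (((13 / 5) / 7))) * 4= 140 / 13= 10.77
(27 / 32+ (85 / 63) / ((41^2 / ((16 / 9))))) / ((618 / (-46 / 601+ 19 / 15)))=276571614821 / 169924091561280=0.00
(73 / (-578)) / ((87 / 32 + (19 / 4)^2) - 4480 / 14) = 1168 / 2725559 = 0.00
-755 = -755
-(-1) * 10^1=10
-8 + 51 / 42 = -95 / 14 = -6.79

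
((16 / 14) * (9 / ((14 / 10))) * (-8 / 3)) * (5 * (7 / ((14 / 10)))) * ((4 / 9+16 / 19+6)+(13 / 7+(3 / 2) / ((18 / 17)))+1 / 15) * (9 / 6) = -50882200 / 6517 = -7807.61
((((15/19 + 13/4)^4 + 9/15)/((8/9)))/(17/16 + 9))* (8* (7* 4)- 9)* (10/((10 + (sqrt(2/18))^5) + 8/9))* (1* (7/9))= 2325657781566585/507780659264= 4580.04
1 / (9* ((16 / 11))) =11 / 144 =0.08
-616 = -616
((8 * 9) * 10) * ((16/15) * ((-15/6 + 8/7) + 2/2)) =-1920/7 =-274.29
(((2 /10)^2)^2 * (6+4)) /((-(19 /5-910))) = 2 /113275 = 0.00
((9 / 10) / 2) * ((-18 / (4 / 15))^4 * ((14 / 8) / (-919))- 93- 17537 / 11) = -48001001553 / 2587904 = -18548.22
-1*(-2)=2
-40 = -40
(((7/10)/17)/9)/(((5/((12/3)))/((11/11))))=0.00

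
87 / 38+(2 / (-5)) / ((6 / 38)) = -139 / 570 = -0.24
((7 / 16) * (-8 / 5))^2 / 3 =49 / 300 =0.16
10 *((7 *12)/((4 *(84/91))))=455/2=227.50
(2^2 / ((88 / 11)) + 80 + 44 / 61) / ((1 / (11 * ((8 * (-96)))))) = -41855616 / 61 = -686157.64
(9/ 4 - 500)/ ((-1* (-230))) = -1991/ 920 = -2.16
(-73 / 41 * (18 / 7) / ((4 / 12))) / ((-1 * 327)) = 1314 / 31283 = 0.04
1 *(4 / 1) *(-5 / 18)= -10 / 9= -1.11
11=11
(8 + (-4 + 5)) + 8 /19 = 179 /19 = 9.42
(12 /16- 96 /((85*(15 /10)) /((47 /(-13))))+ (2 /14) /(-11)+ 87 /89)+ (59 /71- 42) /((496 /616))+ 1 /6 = -9305482403387 /200006586780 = -46.53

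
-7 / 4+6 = 17 / 4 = 4.25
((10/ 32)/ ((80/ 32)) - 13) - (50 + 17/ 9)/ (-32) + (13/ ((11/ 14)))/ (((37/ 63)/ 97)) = 318995089/ 117216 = 2721.43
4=4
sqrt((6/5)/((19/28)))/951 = 2 * sqrt(3990)/90345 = 0.00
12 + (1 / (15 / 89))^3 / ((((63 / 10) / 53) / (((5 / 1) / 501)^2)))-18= -2486989492 / 426952701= -5.82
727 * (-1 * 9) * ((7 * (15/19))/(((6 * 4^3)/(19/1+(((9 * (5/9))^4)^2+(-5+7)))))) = -44729943615/1216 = -36784493.10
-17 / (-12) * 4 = 17 / 3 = 5.67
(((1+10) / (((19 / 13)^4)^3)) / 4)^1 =256278936347291 / 8853259676264644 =0.03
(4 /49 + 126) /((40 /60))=9267 /49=189.12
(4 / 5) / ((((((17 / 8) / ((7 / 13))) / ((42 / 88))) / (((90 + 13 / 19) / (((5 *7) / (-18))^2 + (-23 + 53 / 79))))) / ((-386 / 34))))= 204280037856 / 38039643785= 5.37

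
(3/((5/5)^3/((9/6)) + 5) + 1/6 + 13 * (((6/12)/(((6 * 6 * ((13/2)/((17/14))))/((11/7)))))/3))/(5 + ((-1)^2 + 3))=0.08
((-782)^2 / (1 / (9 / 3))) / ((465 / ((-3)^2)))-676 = 5398936 / 155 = 34831.85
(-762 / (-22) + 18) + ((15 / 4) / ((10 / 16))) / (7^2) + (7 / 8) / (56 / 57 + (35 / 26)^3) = 13994035752 / 263966087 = 53.01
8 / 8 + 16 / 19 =35 / 19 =1.84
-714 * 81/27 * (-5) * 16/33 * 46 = 2627520/11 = 238865.45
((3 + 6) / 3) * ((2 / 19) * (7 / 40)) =21 / 380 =0.06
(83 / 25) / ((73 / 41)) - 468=-850697 / 1825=-466.14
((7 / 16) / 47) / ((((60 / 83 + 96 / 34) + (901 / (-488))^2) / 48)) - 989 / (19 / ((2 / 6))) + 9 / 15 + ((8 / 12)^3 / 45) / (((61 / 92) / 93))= -812754990383472706 / 51560608339946655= -15.76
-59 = -59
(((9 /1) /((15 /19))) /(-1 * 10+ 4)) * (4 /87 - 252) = 478.71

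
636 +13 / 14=8917 / 14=636.93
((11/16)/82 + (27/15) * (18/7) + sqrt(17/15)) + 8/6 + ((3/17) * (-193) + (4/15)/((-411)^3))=-4566953648415143/162591381479520 + sqrt(255)/15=-27.02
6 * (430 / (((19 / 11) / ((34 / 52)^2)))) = 2050455 / 3211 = 638.57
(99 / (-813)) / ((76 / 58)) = -957 / 10298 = -0.09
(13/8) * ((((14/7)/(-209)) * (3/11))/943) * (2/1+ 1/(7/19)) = -117/5518436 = -0.00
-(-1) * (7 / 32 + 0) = 7 / 32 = 0.22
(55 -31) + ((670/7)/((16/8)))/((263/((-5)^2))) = 52559/1841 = 28.55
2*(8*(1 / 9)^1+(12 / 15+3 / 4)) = 439 / 90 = 4.88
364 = 364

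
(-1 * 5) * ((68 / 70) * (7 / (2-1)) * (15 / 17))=-30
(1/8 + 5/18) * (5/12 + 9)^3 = 336.32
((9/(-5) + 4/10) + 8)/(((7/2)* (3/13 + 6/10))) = 143/63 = 2.27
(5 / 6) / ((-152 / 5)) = -25 / 912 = -0.03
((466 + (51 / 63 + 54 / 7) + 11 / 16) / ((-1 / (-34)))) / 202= 2714407 / 33936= 79.99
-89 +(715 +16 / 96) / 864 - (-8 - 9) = -368957 / 5184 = -71.17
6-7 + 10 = 9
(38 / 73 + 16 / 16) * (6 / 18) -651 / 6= -107.99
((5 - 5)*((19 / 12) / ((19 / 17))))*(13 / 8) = 0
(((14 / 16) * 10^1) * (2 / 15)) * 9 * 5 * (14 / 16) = 735 / 16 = 45.94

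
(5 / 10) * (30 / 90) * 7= 7 / 6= 1.17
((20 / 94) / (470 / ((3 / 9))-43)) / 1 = 10 / 64249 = 0.00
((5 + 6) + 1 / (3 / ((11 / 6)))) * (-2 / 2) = -11.61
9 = 9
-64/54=-32/27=-1.19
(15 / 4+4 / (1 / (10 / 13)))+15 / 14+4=4331 / 364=11.90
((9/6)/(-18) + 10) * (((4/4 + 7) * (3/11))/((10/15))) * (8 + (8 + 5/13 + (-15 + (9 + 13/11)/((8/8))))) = 375.38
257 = 257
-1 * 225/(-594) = 25/66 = 0.38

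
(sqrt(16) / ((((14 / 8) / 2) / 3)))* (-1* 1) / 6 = -16 / 7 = -2.29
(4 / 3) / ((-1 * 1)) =-4 / 3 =-1.33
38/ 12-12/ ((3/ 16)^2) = -2029/ 6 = -338.17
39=39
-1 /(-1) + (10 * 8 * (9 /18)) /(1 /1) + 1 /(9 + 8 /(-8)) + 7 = 385 /8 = 48.12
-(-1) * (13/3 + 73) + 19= 289/3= 96.33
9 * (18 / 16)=81 / 8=10.12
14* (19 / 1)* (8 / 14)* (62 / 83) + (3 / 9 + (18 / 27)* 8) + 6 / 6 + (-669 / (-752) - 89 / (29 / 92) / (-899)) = 592704713219 / 4881742608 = 121.41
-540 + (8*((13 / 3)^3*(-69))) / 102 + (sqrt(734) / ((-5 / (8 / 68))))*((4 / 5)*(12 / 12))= -449984 / 459 - 8*sqrt(734) / 425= -980.87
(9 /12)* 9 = 27 /4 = 6.75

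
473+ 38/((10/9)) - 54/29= 73274/145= 505.34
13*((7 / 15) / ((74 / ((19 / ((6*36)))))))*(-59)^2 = 25.10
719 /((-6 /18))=-2157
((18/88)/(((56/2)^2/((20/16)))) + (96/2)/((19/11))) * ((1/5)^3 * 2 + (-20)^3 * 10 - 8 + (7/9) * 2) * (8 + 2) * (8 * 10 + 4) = -9758338582642/5225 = -1867624609.12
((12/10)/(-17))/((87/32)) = -64/2465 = -0.03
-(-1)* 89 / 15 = 89 / 15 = 5.93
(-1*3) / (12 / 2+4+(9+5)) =-0.12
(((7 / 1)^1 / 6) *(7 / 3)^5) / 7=16807 / 1458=11.53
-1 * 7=-7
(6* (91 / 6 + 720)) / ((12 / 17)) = 74987 / 12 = 6248.92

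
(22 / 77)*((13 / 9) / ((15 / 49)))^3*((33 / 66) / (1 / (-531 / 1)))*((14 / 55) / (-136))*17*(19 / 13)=22288485401 / 60142500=370.59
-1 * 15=-15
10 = 10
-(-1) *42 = 42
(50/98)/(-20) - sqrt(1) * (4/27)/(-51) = -6101/269892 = -0.02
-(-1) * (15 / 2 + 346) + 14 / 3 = 2149 / 6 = 358.17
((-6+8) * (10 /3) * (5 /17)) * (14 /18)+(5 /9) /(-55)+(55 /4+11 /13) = 4229939 /262548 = 16.11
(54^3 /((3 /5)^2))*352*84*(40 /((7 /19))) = 1404158976000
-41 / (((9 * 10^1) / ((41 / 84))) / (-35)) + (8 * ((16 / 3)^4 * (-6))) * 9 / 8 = -9435503 / 216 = -43682.88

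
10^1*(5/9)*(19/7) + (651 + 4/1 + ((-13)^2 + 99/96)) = 1693663/2016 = 840.11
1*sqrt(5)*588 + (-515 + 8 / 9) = -4627 / 9 + 588*sqrt(5) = 800.70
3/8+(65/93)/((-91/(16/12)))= 5699/15624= 0.36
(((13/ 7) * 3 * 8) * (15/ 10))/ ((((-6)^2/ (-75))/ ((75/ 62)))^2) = 45703125/ 107632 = 424.62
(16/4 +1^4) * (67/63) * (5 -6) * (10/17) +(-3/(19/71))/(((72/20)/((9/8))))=-2159015/325584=-6.63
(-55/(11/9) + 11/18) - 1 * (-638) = 10685/18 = 593.61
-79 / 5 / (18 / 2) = -79 / 45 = -1.76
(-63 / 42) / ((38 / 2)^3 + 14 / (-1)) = -3 / 13690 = -0.00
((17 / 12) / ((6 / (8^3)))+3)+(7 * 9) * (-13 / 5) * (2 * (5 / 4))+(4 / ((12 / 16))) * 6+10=-4385 / 18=-243.61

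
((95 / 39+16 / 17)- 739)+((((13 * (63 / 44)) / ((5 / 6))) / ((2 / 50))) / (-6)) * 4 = -8079883 / 7293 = -1107.90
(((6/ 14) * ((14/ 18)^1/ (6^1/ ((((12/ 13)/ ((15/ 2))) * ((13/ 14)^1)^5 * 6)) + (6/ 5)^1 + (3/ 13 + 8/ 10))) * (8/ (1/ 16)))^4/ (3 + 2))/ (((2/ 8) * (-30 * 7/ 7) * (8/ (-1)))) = 44655352729015167037210624/ 155291511592815033154452075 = 0.29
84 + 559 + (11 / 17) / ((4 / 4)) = 10942 / 17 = 643.65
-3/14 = -0.21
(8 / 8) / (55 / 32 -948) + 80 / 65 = 484080 / 393653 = 1.23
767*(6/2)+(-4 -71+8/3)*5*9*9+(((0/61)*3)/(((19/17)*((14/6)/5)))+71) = -26923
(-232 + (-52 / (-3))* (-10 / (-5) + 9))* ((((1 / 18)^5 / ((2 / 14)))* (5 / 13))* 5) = -5425 / 18423288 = -0.00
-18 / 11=-1.64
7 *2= 14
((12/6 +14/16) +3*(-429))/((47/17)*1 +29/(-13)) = -2270333/944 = -2405.01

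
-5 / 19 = -0.26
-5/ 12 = -0.42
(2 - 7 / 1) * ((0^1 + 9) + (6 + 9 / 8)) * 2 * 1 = -161.25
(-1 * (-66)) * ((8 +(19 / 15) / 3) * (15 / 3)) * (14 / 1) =116732 / 3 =38910.67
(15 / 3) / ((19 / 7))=35 / 19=1.84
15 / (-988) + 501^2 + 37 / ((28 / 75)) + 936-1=435768674 / 1729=252035.09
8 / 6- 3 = -5 / 3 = -1.67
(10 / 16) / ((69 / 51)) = 85 / 184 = 0.46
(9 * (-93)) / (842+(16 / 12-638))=-2511 / 616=-4.08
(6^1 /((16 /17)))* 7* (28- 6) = 3927 /4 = 981.75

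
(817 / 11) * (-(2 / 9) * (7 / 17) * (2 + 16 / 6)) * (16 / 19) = -134848 / 5049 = -26.71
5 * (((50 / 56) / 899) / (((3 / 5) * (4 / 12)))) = 625 / 25172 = 0.02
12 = 12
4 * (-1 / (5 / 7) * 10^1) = -56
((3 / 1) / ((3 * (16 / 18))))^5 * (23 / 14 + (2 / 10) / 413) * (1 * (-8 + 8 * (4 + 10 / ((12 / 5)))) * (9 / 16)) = 51698757627 / 541327360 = 95.50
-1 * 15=-15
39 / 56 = 0.70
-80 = -80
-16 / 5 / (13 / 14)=-224 / 65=-3.45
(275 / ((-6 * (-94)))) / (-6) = -275 / 3384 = -0.08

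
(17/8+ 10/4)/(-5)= -37/40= -0.92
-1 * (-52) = 52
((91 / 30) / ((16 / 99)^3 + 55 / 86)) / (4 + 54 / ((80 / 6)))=723196188 / 1235530123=0.59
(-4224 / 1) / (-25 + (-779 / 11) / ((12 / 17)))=557568 / 16543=33.70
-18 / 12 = -3 / 2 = -1.50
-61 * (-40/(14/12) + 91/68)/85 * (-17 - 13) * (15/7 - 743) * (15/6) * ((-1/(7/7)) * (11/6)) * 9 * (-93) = 114195671264565/56644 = 2016024137.85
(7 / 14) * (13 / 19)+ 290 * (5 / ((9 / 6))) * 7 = 6767.01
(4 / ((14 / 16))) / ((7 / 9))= 288 / 49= 5.88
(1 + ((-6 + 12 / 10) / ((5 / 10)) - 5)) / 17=-0.80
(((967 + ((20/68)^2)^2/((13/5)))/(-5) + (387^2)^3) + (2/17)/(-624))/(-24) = -437709602182020159051491/3127026240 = -139976312505142.32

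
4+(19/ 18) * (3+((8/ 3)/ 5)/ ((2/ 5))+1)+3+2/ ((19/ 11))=7073/ 513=13.79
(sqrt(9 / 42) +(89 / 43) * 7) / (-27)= -623 / 1161 - sqrt(42) / 378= -0.55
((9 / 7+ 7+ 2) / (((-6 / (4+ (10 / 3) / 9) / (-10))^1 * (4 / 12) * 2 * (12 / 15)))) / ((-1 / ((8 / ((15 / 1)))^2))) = -7552 / 189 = -39.96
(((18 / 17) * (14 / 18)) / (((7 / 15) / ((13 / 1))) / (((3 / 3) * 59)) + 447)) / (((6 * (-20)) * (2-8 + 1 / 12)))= 16107 / 6207289594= 0.00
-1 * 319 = -319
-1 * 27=-27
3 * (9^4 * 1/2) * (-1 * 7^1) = -137781/2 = -68890.50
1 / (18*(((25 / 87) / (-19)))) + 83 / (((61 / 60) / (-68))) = -50829611 / 9150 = -5555.15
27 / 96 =0.28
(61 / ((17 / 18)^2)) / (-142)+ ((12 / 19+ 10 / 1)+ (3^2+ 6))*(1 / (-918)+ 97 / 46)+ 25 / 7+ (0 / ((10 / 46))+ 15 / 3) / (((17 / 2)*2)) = 97286108504 / 1694725767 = 57.41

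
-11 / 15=-0.73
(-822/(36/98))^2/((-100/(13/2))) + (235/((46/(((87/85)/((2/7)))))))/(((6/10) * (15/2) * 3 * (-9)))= -2061560642743/6334200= -325465.04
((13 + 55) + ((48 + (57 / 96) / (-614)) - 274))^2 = 9637317986409 / 386043904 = 24964.31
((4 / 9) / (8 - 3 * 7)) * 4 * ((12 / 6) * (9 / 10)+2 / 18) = -1376 / 5265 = -0.26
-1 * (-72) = 72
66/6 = 11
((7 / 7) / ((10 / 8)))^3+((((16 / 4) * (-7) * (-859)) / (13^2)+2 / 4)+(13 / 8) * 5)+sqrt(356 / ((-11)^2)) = 2 * sqrt(89) / 11+25596153 / 169000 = 153.17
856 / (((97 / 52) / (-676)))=-30090112 / 97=-310207.34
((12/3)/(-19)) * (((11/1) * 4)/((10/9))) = -792/95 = -8.34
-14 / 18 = -0.78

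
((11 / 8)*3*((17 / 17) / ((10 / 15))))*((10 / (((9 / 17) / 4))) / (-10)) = -187 / 4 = -46.75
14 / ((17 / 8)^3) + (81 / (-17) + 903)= 4420198 / 4913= 899.69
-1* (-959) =959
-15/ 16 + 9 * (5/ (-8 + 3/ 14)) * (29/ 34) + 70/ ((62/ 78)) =75546435/ 919088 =82.20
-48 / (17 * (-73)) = 48 / 1241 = 0.04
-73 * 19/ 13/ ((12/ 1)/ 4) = -1387/ 39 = -35.56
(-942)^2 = 887364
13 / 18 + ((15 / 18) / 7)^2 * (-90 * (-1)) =881 / 441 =2.00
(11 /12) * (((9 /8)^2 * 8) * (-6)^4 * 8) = 96228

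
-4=-4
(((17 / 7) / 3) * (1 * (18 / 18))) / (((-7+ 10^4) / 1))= 17 / 209853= 0.00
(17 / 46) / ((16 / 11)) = 187 / 736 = 0.25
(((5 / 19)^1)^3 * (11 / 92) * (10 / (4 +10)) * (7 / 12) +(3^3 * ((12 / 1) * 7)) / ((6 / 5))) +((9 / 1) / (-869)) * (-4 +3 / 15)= 1890.04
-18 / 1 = -18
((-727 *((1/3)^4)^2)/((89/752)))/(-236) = 136676/34451811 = 0.00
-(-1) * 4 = 4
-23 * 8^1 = -184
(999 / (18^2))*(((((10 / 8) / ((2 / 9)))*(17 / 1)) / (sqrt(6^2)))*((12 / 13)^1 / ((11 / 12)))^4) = 21129569280 / 418161601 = 50.53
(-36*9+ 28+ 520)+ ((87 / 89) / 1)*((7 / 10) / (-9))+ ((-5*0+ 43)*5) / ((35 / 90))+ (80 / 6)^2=53522117 / 56070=954.56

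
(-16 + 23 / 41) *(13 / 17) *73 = -600717 / 697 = -861.86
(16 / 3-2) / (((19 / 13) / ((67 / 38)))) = 4355 / 1083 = 4.02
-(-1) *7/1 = 7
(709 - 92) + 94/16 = 4983/8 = 622.88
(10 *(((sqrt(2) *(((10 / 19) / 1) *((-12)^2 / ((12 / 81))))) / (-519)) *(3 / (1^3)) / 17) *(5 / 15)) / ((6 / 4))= -21600 *sqrt(2) / 55879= -0.55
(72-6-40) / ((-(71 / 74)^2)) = -142376 / 5041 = -28.24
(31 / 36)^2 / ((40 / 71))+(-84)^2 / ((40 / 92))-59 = 838310663 / 51840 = 16171.12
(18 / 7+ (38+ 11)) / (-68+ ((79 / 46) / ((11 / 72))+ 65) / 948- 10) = -86583684 / 130819801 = -0.66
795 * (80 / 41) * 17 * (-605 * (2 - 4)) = 1308252000 / 41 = 31908585.37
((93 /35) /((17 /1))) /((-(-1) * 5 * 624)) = 31 /618800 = 0.00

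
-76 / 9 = -8.44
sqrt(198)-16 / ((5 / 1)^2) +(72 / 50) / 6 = -2 / 5 +3* sqrt(22) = 13.67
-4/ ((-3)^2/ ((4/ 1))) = -16/ 9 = -1.78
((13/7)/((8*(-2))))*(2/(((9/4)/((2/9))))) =-13/567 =-0.02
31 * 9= 279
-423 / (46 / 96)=-20304 / 23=-882.78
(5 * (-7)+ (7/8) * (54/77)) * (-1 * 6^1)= 4539/22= 206.32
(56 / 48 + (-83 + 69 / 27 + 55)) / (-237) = 437 / 4266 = 0.10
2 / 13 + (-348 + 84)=-263.85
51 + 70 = 121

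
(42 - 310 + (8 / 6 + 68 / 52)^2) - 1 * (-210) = -77609 / 1521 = -51.02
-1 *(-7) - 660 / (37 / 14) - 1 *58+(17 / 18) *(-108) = -14901 / 37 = -402.73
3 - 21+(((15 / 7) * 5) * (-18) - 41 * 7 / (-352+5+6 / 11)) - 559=-20515380 / 26677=-769.03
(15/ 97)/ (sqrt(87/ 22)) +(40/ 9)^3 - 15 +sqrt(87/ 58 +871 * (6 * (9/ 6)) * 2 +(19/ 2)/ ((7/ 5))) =5 * sqrt(1914)/ 2813 +53065/ 729 +2 * sqrt(192157)/ 7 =198.11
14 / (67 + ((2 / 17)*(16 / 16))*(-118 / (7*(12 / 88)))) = 4998 / 18727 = 0.27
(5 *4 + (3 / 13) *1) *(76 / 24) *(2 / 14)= 4997 / 546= 9.15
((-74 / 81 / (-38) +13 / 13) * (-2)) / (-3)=3152 / 4617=0.68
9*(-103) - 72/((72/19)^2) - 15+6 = -67753/72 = -941.01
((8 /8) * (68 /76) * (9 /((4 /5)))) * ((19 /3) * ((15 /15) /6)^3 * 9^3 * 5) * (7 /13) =240975 /416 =579.27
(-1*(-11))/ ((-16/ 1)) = -11/ 16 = -0.69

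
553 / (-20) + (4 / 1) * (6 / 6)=-473 / 20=-23.65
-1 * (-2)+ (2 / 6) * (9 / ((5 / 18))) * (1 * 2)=118 / 5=23.60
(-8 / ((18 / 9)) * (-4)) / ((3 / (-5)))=-80 / 3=-26.67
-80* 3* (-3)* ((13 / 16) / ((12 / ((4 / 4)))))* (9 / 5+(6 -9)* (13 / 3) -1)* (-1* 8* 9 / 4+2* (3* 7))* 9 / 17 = -128466 / 17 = -7556.82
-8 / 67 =-0.12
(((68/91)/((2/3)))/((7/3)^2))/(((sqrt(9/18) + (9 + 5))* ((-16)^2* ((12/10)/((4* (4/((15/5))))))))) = 0.00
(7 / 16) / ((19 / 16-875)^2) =112 / 195468361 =0.00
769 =769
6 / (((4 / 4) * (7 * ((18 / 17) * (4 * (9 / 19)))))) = 323 / 756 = 0.43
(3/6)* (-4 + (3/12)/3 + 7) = 1.54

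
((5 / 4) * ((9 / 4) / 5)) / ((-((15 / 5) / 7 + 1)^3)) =-3087 / 16000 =-0.19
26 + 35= 61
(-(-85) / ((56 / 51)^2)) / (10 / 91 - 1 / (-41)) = 39279435 / 74816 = 525.01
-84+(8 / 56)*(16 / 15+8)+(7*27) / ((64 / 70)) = 416687 / 3360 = 124.01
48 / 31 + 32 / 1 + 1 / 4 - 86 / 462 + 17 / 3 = 375035 / 9548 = 39.28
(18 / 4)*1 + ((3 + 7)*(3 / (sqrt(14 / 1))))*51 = 9 / 2 + 765*sqrt(14) / 7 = 413.41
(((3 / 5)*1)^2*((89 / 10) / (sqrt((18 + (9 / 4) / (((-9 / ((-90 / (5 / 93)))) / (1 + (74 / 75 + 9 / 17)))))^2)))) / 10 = 1513 / 5057400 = 0.00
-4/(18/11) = -2.44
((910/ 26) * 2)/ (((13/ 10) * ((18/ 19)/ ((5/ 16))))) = 16625/ 936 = 17.76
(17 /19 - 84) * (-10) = 15790 /19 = 831.05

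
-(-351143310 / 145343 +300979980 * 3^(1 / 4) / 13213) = 351143310 / 145343 - 300979980 * 3^(1 / 4) / 13213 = -27562.99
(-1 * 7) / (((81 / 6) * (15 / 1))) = -14 / 405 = -0.03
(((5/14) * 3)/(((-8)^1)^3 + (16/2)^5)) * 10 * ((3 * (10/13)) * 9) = 1125/163072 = 0.01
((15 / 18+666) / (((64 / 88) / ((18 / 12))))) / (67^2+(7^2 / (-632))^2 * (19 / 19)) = 549345302 / 1793016737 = 0.31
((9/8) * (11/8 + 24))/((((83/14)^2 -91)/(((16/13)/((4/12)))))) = -89523/47437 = -1.89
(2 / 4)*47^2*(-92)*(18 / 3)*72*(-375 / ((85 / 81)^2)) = 4320147661920 / 289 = 14948607826.71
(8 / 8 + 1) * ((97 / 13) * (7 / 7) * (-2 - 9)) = -2134 / 13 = -164.15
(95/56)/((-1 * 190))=-0.01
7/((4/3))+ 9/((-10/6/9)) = -867/20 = -43.35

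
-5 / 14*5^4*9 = -28125 / 14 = -2008.93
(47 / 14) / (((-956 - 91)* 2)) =-47 / 29316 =-0.00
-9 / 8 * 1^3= -9 / 8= -1.12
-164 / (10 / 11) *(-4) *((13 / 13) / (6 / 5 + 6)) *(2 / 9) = 1804 / 81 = 22.27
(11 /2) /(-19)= -11 /38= -0.29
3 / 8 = 0.38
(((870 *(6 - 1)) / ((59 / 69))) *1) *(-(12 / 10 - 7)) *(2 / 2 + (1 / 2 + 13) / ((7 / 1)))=35687835 / 413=86411.22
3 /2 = 1.50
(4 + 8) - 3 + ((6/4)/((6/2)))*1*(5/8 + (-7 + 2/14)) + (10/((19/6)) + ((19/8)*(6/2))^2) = 509081/8512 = 59.81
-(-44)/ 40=11/ 10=1.10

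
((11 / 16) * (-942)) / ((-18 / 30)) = 8635 / 8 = 1079.38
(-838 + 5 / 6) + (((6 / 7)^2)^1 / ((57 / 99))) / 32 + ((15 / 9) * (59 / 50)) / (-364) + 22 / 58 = -4405340761 / 5264805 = -836.75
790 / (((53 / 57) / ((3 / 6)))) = 424.81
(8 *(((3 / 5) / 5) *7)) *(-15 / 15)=-168 / 25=-6.72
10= 10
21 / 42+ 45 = 91 / 2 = 45.50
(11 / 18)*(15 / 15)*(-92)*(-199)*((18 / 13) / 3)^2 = 2383.29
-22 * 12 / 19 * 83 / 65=-21912 / 1235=-17.74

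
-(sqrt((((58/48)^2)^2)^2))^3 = -353814783205469041/36520347436056576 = -9.69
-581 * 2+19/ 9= -10439/ 9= -1159.89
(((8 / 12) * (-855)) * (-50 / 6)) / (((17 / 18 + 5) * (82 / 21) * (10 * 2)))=89775 / 8774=10.23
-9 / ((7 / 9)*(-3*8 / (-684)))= -4617 / 14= -329.79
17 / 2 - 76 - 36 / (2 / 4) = -279 / 2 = -139.50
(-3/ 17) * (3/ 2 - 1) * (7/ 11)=-21/ 374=-0.06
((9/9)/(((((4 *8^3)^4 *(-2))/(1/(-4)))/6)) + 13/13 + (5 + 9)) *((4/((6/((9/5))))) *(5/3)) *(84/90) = 28.00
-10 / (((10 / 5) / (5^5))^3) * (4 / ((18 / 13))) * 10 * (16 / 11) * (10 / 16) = -99182128906250 / 99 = -1001839685921.72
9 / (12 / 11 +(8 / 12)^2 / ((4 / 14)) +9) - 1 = -262 / 1153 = -0.23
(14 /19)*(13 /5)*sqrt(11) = 182*sqrt(11) /95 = 6.35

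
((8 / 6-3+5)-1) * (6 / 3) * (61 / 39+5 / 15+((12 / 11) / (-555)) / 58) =61138448 / 6904755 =8.85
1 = 1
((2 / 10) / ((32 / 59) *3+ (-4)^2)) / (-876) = -59 / 4555200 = -0.00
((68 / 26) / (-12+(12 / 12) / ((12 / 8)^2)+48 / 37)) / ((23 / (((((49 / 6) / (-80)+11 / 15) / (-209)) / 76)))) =571761 / 1297893076480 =0.00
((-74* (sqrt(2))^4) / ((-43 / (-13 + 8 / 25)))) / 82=-46916 / 44075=-1.06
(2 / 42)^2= 1 / 441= 0.00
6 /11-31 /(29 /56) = -18922 /319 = -59.32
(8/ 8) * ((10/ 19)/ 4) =5/ 38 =0.13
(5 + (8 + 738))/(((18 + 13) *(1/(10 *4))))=30040/31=969.03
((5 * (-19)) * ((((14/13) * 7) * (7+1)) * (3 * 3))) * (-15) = 10054800/13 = 773446.15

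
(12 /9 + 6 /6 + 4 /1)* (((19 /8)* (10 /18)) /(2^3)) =1805 /1728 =1.04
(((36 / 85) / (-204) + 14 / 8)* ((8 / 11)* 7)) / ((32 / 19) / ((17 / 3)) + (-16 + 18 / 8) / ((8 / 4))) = -21499184 / 15892195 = -1.35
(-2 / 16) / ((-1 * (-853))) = -1 / 6824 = -0.00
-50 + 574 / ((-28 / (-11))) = 351 / 2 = 175.50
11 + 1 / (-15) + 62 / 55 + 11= 761 / 33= 23.06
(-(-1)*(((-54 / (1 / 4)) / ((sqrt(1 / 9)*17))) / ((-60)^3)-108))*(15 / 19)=-5507991 / 64600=-85.26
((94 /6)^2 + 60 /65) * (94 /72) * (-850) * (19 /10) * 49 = -107210119625 /4212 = -25453494.69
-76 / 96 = -19 / 24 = -0.79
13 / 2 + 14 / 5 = 93 / 10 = 9.30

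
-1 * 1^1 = -1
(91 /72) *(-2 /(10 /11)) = -1001 /360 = -2.78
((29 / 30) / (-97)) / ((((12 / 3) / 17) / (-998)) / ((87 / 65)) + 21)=-0.00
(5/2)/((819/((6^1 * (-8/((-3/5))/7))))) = 200/5733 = 0.03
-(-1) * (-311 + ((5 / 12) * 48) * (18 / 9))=-271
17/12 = 1.42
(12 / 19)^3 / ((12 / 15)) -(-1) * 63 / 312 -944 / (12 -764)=59414737 / 33526792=1.77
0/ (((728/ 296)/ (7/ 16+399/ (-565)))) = 0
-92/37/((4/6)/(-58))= 8004/37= 216.32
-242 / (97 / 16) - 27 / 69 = -89929 / 2231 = -40.31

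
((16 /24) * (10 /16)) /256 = 5 /3072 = 0.00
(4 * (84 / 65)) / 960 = 7 / 1300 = 0.01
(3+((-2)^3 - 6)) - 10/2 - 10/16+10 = -53/8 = -6.62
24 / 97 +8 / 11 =1040 / 1067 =0.97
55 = 55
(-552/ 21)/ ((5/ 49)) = -1288/ 5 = -257.60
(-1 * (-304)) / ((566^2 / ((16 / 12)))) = 304 / 240267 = 0.00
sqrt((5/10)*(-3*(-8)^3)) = 16*sqrt(3) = 27.71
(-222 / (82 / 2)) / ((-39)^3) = 0.00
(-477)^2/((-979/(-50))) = 11376450/979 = 11620.48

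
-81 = -81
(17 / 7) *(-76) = -1292 / 7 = -184.57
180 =180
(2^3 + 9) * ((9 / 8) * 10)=765 / 4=191.25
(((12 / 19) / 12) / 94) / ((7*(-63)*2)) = -0.00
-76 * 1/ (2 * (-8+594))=-19/ 293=-0.06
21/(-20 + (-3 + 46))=21/23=0.91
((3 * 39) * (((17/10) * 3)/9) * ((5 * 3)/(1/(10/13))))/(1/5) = 3825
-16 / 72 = -2 / 9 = -0.22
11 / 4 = 2.75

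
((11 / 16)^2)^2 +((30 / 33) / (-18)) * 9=-166629 / 720896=-0.23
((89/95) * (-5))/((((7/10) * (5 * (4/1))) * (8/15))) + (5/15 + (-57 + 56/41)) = -14638861/261744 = -55.93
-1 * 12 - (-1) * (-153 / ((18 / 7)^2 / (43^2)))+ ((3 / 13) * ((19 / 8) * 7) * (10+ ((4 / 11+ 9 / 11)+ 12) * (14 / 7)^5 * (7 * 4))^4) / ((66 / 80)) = 6843817126697311391592713 / 75371868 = 90800683441961547.13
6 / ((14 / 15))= 6.43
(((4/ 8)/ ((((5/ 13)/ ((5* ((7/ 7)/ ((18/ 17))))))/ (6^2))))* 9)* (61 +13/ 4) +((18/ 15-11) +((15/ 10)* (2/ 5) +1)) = 2555701/ 20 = 127785.05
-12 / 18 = -2 / 3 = -0.67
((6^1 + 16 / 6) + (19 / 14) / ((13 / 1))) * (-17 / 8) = -81413 / 4368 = -18.64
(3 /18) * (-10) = -5 /3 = -1.67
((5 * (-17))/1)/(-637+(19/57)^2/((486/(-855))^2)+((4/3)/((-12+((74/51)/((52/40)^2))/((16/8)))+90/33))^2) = 392040441994801140/2936306255231127899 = 0.13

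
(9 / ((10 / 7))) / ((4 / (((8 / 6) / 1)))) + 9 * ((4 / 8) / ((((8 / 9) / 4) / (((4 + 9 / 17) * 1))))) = 31899 / 340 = 93.82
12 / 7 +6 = 54 / 7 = 7.71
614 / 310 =307 / 155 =1.98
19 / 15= 1.27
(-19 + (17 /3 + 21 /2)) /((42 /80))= -340 /63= -5.40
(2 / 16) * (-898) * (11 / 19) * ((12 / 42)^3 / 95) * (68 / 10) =-335852 / 3095575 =-0.11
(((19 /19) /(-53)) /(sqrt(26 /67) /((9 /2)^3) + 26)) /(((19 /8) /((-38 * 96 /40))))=3418228512 /122664545935 - 279936 * sqrt(1742) /1594639097155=0.03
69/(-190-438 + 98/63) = -621/5638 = -0.11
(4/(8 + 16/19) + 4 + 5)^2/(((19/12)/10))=1576090/2793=564.30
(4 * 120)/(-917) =-480/917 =-0.52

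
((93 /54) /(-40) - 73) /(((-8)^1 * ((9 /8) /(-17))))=-894047 /6480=-137.97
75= 75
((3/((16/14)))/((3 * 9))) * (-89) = -623/72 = -8.65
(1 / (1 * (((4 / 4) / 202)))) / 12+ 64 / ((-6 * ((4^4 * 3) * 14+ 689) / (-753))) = 1203733 / 68646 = 17.54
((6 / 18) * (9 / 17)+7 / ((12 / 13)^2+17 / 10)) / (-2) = -214049 / 146642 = -1.46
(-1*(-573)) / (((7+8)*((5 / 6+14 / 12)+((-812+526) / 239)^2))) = 10910111 / 980190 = 11.13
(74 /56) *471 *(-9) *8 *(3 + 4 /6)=-1150182 /7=-164311.71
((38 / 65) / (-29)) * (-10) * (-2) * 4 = -608 / 377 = -1.61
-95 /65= -19 /13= -1.46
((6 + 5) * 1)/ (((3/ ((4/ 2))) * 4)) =11/ 6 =1.83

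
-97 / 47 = -2.06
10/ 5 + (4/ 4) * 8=10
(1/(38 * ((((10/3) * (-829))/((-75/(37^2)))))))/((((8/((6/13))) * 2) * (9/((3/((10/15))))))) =135/17940515008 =0.00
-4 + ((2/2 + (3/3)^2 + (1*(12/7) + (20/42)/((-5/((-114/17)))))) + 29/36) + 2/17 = 781/612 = 1.28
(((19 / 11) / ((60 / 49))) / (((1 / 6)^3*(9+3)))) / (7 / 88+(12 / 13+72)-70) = 48412 / 5725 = 8.46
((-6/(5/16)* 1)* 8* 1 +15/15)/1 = -763/5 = -152.60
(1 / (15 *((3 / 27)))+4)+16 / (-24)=59 / 15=3.93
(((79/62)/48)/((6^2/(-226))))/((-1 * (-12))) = -8927/642816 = -0.01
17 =17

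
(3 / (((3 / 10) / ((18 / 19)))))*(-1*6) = -1080 / 19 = -56.84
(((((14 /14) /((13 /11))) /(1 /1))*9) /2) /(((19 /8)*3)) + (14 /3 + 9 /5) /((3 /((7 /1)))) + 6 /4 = 17.12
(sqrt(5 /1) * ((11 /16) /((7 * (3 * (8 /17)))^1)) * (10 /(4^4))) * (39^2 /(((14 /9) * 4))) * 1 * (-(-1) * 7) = 10.40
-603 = -603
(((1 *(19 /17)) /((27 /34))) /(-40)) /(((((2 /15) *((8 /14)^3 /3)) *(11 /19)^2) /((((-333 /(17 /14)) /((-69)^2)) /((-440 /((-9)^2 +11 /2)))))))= -105414606059 /735417323520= -0.14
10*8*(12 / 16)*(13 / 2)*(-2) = -780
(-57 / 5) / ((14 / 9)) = -513 / 70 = -7.33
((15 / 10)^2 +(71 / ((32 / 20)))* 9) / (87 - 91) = -3213 / 32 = -100.41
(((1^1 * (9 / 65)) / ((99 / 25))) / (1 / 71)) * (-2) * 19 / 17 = -13490 / 2431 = -5.55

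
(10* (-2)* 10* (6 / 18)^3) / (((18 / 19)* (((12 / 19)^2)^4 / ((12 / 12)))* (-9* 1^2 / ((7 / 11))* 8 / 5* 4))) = 282351735556625 / 82752557285376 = 3.41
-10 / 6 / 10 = -1 / 6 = -0.17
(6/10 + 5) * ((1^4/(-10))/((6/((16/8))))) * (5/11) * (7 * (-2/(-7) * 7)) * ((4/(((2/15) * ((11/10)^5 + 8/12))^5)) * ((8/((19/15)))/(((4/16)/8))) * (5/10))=-5786802000000000000000000000000000000/31098266809645448424302161957537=-186081.17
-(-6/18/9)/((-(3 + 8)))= -0.00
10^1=10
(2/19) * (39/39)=2/19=0.11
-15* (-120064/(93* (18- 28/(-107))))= 32117120/30287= 1060.43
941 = 941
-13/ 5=-2.60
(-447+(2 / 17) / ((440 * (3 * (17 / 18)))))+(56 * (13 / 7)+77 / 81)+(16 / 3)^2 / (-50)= -4411191901 / 12874950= -342.62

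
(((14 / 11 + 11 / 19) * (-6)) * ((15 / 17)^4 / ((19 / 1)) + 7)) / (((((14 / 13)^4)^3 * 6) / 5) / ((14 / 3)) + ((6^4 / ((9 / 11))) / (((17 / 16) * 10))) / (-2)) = 27948002804669434322485 / 26442177876126302332592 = 1.06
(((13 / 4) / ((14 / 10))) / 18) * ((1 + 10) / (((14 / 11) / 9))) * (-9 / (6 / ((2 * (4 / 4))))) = -23595 / 784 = -30.10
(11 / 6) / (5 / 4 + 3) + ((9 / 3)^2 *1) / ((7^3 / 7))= 1537 / 2499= 0.62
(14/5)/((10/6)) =42/25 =1.68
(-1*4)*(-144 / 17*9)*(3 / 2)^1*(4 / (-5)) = -31104 / 85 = -365.93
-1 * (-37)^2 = -1369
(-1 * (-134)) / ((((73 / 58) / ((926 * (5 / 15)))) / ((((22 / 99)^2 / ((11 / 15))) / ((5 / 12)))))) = 115149952 / 21681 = 5311.10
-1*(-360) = 360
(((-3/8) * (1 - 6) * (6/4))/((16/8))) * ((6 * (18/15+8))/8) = 621/64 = 9.70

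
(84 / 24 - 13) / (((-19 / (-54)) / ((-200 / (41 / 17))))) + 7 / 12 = 1101887 / 492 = 2239.61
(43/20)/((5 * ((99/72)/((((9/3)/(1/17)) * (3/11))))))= 4.35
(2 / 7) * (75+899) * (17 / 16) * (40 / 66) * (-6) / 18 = -59.73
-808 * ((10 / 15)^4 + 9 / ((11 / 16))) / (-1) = 9566720 / 891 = 10737.06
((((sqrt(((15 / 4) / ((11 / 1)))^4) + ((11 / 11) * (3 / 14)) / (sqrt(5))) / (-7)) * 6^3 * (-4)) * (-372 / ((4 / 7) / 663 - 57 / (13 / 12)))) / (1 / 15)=119865096 * sqrt(5) / 213661 + 5618676375 / 3693283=2775.77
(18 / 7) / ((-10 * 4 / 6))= -27 / 70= -0.39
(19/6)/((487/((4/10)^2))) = 38/36525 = 0.00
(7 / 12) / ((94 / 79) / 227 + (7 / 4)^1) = 125531 / 377721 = 0.33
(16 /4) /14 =2 /7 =0.29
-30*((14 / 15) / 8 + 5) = -307 / 2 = -153.50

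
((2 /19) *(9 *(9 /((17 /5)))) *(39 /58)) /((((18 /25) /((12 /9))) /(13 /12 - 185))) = -574.31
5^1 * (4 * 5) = 100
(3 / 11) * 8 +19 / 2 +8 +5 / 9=4007 / 198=20.24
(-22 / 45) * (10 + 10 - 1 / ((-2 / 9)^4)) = 190.70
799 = 799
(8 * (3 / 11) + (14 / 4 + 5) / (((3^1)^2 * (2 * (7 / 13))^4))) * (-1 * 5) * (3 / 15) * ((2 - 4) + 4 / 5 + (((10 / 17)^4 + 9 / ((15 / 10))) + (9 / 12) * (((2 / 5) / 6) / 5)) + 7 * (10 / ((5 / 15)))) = -5625535009067717 / 9075592310400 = -619.85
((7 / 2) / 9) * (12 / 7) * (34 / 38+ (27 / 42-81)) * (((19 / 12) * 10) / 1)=-105685 / 126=-838.77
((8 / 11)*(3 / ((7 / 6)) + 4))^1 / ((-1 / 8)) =-2944 / 77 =-38.23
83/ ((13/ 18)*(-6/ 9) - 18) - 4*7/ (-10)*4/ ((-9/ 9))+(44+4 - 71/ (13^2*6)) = 81562409/ 2529930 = 32.24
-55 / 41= -1.34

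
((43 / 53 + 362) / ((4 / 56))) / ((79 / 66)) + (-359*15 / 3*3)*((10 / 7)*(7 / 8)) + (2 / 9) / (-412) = -38623084231 / 15525396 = -2487.74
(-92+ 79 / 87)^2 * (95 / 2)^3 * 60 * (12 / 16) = 269239863671875 / 6728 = 40017815646.83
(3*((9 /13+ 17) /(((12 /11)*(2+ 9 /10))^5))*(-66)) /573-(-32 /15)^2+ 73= 56458028606623849 /825052764065400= 68.43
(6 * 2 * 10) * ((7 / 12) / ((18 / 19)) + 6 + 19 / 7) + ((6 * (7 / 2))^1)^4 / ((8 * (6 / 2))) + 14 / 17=79029533 / 8568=9223.80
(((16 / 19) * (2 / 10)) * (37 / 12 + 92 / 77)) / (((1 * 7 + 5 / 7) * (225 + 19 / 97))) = 383441 / 924492690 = 0.00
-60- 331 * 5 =-1715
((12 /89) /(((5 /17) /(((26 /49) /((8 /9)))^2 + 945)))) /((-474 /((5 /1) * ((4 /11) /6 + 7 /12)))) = -17492596335 /5942263712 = -2.94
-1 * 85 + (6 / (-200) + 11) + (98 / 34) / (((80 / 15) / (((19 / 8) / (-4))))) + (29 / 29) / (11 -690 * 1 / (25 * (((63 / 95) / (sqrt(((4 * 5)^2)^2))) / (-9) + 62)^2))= -328661785444424804489 / 4425830140591628800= -74.26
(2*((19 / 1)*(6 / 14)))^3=1481544 / 343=4319.37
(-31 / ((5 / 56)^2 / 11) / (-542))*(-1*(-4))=2138752 / 6775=315.68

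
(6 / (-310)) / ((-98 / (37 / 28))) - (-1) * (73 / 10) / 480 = 0.02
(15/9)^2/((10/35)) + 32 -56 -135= -2687/18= -149.28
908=908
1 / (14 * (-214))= -1 / 2996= -0.00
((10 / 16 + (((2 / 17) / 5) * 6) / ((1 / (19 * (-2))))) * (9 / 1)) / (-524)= 29007 / 356320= 0.08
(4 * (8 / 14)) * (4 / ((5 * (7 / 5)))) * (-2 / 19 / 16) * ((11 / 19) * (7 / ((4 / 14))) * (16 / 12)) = -176 / 1083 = -0.16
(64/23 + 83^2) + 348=166515/23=7239.78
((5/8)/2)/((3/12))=5/4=1.25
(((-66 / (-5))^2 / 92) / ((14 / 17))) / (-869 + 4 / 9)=-166617 / 62926850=-0.00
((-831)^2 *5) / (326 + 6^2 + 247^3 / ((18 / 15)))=20716830 / 75348287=0.27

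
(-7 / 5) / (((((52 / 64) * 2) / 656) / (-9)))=330624 / 65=5086.52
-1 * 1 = -1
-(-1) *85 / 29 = 85 / 29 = 2.93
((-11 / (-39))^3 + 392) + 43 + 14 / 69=593794030 / 1364337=435.23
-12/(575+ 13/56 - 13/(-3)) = -2016/97367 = -0.02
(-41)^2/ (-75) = -1681/ 75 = -22.41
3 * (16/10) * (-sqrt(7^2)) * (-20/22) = 336/11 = 30.55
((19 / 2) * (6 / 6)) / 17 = 19 / 34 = 0.56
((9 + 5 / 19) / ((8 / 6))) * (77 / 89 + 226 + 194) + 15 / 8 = 39579957 / 13528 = 2925.78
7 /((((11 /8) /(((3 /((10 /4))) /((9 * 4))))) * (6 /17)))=238 /495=0.48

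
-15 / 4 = -3.75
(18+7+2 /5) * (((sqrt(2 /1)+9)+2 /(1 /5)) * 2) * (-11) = -53086 /5 - 2794 * sqrt(2) /5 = -11407.46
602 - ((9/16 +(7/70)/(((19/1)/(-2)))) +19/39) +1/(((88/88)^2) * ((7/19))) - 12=245521513/414960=591.68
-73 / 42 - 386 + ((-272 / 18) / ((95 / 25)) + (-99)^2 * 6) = 139843799 / 2394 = 58414.29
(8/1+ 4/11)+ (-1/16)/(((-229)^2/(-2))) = 38596587/4614808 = 8.36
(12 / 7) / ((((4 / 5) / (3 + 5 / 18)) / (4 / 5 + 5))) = 1711 / 42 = 40.74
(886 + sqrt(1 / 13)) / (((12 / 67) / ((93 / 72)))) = 2077 *sqrt(13) / 3744 + 920111 / 144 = 6391.66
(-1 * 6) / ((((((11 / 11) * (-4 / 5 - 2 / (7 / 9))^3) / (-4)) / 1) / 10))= -1286250 / 205379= -6.26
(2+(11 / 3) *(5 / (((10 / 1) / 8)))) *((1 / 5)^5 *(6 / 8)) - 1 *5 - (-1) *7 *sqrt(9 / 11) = -1249 / 250+21 *sqrt(11) / 11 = 1.34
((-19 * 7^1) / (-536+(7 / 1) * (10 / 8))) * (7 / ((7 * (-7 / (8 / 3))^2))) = 256 / 6993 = 0.04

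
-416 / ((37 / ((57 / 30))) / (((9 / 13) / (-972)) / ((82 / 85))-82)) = 358742078 / 204795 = 1751.71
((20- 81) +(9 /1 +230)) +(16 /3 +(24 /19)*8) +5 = 11311 /57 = 198.44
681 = 681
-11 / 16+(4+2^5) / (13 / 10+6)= 4957 / 1168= 4.24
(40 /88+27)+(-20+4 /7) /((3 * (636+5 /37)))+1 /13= 1945248973 /70681611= 27.52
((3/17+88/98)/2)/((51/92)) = 41170/42483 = 0.97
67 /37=1.81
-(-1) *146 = 146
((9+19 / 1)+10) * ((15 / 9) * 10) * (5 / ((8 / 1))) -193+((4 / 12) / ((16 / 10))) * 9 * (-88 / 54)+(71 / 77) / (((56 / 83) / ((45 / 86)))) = 669142601 / 3337488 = 200.49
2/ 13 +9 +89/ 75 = 10082/ 975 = 10.34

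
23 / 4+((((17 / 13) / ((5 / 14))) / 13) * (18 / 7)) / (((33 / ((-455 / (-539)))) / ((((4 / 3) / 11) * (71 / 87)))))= 242440369 / 42150108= 5.75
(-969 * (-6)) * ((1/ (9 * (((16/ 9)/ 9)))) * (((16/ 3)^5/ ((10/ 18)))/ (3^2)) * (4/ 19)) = 8912896/ 15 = 594193.07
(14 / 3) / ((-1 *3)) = -14 / 9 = -1.56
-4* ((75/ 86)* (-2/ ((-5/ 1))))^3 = -13500/ 79507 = -0.17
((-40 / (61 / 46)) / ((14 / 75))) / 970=-6900 / 41419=-0.17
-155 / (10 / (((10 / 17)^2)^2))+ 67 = 5440907 / 83521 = 65.14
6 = 6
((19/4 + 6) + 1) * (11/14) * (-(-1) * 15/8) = 7755/448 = 17.31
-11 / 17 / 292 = -11 / 4964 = -0.00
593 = 593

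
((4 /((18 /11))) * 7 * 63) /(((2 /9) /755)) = 3662505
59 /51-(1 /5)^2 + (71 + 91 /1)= 207974 /1275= 163.12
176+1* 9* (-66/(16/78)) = -10879/4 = -2719.75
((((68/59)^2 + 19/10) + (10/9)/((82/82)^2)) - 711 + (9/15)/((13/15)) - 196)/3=-3673509137/12218310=-300.66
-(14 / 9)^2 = -196 / 81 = -2.42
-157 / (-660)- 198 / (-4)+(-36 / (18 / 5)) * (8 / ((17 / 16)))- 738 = -8567101 / 11220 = -763.56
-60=-60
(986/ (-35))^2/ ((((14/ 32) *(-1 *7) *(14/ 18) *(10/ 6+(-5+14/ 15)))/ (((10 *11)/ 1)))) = 256659744/ 16807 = 15271.00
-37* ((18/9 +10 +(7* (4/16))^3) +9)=-975.30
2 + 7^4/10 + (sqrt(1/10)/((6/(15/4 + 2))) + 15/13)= 23* sqrt(10)/240 + 31623/130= 243.56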